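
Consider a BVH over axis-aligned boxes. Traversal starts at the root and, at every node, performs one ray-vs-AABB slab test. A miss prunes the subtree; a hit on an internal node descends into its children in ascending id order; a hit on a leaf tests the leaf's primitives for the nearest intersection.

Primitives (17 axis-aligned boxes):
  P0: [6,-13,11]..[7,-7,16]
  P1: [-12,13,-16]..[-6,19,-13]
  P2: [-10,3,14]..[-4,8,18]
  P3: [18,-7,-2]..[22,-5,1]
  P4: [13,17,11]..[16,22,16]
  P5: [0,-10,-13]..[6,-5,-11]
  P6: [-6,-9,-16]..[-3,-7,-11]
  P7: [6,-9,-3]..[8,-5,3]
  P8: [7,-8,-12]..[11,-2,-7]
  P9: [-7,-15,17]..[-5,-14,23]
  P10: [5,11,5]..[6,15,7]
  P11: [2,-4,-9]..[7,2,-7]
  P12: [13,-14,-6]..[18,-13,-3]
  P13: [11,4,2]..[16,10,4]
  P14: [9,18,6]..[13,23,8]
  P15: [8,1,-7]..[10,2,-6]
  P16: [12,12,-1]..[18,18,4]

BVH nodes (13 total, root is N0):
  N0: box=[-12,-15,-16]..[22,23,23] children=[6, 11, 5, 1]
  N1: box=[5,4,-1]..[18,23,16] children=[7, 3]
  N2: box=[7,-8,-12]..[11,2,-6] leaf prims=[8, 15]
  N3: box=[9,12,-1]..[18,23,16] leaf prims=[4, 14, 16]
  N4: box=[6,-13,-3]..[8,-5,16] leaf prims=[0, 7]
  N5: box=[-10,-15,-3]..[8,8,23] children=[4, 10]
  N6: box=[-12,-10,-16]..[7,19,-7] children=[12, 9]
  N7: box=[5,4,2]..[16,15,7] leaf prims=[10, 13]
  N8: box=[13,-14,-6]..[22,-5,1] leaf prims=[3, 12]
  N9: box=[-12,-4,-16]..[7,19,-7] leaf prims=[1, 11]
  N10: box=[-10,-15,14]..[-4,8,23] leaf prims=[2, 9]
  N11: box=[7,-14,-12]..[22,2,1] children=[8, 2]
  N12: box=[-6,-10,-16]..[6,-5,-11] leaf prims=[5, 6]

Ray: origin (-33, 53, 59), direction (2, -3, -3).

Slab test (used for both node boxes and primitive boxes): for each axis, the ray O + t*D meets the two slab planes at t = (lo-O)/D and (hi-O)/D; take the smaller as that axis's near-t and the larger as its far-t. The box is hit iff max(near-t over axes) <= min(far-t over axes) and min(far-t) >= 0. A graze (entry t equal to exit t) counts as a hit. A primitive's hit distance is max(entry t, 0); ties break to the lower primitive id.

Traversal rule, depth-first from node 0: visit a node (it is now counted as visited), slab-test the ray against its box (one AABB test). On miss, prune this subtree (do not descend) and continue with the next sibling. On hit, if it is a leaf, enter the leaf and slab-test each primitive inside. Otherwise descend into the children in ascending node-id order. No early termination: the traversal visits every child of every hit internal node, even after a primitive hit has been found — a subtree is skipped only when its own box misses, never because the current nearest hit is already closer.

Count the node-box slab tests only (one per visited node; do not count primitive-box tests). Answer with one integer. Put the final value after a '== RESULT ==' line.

Walk:
N0 x:[21/2,55/2] y:[10,68/3] z:[12,25] -> hit [12,68/3], descend [1, 5, 6, 11]
  N1 x:[19,51/2] y:[10,49/3] z:[43/3,20] -> miss, prune
  N5 x:[23/2,41/2] y:[15,68/3] z:[12,62/3] -> hit [15,41/2], descend [4, 10]
    N4 x:[39/2,41/2] y:[58/3,22] z:[43/3,62/3] -> hit [39/2,41/2] leaf, test {P0(miss), P7@t=39/2}
    N10 x:[23/2,29/2] y:[15,68/3] z:[12,15] -> miss, prune
  N6 x:[21/2,20] y:[34/3,21] z:[22,25] -> miss, prune
  N11 x:[20,55/2] y:[17,67/3] z:[58/3,71/3] -> hit [20,67/3], descend [2, 8]
    N2 x:[20,22] y:[17,61/3] z:[65/3,71/3] -> miss, prune
    N8 x:[23,55/2] y:[58/3,67/3] z:[58/3,65/3] -> miss, prune

Visited [0, 1, 5, 4, 10, 6, 11, 2, 8]. Tests: 9 box, 1 leaf. Nearest: P7.

== RESULT ==
9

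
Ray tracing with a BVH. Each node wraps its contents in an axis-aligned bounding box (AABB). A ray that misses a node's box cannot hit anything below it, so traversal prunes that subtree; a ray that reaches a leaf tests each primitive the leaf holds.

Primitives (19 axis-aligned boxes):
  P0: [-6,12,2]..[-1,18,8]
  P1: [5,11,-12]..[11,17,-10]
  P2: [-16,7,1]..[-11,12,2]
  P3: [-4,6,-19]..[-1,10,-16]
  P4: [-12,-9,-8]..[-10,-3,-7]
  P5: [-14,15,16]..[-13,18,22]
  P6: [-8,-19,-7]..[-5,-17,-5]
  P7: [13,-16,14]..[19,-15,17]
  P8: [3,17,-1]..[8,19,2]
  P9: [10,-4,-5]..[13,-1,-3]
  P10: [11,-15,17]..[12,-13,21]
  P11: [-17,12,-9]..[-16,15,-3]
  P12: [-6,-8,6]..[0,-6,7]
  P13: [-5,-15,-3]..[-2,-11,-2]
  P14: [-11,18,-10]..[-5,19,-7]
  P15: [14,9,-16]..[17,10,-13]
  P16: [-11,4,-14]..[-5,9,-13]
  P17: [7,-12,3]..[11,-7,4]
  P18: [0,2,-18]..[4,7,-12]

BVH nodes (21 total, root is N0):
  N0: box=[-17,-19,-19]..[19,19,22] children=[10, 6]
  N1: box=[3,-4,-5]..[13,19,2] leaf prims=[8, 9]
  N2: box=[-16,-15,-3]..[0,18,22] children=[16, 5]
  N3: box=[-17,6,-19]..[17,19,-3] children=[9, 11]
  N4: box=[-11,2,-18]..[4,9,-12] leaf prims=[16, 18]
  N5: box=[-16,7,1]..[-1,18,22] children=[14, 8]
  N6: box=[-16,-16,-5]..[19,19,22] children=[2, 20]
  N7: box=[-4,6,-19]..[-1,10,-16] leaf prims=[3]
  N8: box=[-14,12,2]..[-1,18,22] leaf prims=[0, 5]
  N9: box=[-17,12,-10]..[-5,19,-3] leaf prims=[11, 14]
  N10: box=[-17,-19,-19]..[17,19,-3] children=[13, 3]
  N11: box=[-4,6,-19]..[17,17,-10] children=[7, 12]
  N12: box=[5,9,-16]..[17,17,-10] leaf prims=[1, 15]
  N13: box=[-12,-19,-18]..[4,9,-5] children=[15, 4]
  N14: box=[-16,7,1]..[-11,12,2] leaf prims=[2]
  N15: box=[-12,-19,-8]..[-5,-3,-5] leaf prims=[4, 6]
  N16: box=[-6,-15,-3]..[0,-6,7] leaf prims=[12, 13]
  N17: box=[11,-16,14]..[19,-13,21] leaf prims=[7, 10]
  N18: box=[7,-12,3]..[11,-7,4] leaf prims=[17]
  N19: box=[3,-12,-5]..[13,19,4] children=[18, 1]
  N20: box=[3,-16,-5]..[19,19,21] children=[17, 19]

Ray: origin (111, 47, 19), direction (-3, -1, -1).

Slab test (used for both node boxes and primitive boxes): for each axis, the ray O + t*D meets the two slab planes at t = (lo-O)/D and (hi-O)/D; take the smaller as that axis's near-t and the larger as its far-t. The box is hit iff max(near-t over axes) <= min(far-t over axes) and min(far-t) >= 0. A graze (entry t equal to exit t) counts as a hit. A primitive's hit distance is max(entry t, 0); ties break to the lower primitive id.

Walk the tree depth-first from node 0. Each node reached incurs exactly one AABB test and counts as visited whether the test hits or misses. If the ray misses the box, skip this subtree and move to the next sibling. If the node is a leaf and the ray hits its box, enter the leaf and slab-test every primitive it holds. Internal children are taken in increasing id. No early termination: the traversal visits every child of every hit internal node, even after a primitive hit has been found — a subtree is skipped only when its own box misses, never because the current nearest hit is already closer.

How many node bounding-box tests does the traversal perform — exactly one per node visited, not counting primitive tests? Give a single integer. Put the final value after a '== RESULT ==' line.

Traverse from the root:
N0 x:[92/3,128/3] y:[28,66] z:[-3,38] -> hit [92/3,38], descend [6, 10]
  N6 x:[92/3,127/3] y:[28,63] z:[-3,24] -> miss, prune
  N10 x:[94/3,128/3] y:[28,66] z:[22,38] -> hit [94/3,38], descend [3, 13]
    N3 x:[94/3,128/3] y:[28,41] z:[22,38] -> hit [94/3,38], descend [9, 11]
      N9 x:[116/3,128/3] y:[28,35] z:[22,29] -> miss, prune
      N11 x:[94/3,115/3] y:[30,41] z:[29,38] -> hit [94/3,38], descend [7, 12]
        N7 x:[112/3,115/3] y:[37,41] z:[35,38] -> hit [112/3,38] leaf, test {P3@t=112/3}
        N12 x:[94/3,106/3] y:[30,38] z:[29,35] -> hit [94/3,35] leaf, test {P1(miss), P15(miss)}
    N13 x:[107/3,41] y:[38,66] z:[24,37] -> miss, prune

Summary -> nodes [0, 6, 10, 3, 9, 11, 7, 12, 13]; box-tests=9; leaf-entries=2; first=P3

== RESULT ==
9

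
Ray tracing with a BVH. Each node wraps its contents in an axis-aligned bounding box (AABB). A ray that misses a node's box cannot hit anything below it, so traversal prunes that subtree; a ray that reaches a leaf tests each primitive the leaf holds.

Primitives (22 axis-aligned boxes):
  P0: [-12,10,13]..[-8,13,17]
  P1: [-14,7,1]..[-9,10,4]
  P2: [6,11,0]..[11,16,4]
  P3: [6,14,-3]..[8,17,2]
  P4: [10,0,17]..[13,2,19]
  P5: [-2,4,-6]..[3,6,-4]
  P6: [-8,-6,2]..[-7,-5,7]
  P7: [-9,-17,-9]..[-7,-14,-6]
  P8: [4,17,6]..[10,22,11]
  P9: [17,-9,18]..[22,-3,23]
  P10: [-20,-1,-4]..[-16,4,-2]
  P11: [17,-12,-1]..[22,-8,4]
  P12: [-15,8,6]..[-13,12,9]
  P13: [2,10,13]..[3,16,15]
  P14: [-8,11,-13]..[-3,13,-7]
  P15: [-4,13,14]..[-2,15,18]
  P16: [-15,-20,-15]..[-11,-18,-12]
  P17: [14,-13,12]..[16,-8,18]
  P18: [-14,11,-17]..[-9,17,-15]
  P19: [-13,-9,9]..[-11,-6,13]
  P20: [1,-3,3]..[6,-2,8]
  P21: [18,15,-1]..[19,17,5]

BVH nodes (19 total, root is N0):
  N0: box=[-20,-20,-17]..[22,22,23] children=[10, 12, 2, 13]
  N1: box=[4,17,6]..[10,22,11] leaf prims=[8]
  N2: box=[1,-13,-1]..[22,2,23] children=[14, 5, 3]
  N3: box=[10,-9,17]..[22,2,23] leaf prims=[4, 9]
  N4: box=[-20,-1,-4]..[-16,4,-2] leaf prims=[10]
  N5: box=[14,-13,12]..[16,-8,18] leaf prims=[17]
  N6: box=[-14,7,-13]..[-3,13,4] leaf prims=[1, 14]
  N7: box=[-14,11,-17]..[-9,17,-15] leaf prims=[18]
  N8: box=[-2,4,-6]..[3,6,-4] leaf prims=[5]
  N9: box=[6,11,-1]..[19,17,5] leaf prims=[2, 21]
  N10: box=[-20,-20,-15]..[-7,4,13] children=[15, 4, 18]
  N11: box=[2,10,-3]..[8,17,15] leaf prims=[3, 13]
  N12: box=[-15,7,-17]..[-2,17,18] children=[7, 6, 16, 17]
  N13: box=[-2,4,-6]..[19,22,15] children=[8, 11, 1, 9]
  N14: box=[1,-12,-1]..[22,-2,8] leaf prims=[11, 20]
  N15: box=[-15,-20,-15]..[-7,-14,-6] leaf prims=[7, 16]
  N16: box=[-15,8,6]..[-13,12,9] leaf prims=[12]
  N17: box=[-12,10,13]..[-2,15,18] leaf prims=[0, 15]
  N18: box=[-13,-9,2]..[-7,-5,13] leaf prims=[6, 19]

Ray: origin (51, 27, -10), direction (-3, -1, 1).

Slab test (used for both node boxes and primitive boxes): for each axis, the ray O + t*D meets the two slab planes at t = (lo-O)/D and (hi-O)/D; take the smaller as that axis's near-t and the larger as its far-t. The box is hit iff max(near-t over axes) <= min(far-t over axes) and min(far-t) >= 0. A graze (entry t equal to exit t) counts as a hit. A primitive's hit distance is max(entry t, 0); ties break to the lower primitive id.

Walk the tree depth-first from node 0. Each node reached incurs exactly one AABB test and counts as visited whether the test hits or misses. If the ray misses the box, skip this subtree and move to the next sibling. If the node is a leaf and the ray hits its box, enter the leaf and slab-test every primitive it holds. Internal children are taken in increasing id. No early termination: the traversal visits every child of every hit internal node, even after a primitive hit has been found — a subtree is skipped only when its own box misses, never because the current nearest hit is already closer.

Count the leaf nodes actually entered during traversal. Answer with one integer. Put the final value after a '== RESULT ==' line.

Walk:
N0 x:[29/3,71/3] y:[5,47] z:[-7,33] -> hit [29/3,71/3], descend [2, 10, 12, 13]
  N2 x:[29/3,50/3] y:[25,40] z:[9,33] -> miss, prune
  N10 x:[58/3,71/3] y:[23,47] z:[-5,23] -> hit [23,23], descend [4, 15, 18]
    N4 x:[67/3,71/3] y:[23,28] z:[6,8] -> miss, prune
    N15 x:[58/3,22] y:[41,47] z:[-5,4] -> miss, prune
    N18 x:[58/3,64/3] y:[32,36] z:[12,23] -> miss, prune
  N12 x:[53/3,22] y:[10,20] z:[-7,28] -> hit [53/3,20], descend [6, 7, 16, 17]
    N6 x:[18,65/3] y:[14,20] z:[-3,14] -> miss, prune
    N7 x:[20,65/3] y:[10,16] z:[-7,-5] -> miss, prune
    N16 x:[64/3,22] y:[15,19] z:[16,19] -> miss, prune
    N17 x:[53/3,21] y:[12,17] z:[23,28] -> miss, prune
  N13 x:[32/3,53/3] y:[5,23] z:[4,25] -> hit [32/3,53/3], descend [1, 8, 9, 11]
    N1 x:[41/3,47/3] y:[5,10] z:[16,21] -> miss, prune
    N8 x:[16,53/3] y:[21,23] z:[4,6] -> miss, prune
    N9 x:[32/3,15] y:[10,16] z:[9,15] -> hit [32/3,15] leaf, test {P2@t=40/3, P21@t=32/3}
    N11 x:[43/3,49/3] y:[10,17] z:[7,25] -> hit [43/3,49/3] leaf, test {P3(miss), P13(miss)}

16 AABB tests over nodes [0, 2, 10, 4, 15, 18, 12, 6, 7, 16, 17, 13, 1, 8, 9, 11]; 2 leaves entered; closest P21.

== RESULT ==
2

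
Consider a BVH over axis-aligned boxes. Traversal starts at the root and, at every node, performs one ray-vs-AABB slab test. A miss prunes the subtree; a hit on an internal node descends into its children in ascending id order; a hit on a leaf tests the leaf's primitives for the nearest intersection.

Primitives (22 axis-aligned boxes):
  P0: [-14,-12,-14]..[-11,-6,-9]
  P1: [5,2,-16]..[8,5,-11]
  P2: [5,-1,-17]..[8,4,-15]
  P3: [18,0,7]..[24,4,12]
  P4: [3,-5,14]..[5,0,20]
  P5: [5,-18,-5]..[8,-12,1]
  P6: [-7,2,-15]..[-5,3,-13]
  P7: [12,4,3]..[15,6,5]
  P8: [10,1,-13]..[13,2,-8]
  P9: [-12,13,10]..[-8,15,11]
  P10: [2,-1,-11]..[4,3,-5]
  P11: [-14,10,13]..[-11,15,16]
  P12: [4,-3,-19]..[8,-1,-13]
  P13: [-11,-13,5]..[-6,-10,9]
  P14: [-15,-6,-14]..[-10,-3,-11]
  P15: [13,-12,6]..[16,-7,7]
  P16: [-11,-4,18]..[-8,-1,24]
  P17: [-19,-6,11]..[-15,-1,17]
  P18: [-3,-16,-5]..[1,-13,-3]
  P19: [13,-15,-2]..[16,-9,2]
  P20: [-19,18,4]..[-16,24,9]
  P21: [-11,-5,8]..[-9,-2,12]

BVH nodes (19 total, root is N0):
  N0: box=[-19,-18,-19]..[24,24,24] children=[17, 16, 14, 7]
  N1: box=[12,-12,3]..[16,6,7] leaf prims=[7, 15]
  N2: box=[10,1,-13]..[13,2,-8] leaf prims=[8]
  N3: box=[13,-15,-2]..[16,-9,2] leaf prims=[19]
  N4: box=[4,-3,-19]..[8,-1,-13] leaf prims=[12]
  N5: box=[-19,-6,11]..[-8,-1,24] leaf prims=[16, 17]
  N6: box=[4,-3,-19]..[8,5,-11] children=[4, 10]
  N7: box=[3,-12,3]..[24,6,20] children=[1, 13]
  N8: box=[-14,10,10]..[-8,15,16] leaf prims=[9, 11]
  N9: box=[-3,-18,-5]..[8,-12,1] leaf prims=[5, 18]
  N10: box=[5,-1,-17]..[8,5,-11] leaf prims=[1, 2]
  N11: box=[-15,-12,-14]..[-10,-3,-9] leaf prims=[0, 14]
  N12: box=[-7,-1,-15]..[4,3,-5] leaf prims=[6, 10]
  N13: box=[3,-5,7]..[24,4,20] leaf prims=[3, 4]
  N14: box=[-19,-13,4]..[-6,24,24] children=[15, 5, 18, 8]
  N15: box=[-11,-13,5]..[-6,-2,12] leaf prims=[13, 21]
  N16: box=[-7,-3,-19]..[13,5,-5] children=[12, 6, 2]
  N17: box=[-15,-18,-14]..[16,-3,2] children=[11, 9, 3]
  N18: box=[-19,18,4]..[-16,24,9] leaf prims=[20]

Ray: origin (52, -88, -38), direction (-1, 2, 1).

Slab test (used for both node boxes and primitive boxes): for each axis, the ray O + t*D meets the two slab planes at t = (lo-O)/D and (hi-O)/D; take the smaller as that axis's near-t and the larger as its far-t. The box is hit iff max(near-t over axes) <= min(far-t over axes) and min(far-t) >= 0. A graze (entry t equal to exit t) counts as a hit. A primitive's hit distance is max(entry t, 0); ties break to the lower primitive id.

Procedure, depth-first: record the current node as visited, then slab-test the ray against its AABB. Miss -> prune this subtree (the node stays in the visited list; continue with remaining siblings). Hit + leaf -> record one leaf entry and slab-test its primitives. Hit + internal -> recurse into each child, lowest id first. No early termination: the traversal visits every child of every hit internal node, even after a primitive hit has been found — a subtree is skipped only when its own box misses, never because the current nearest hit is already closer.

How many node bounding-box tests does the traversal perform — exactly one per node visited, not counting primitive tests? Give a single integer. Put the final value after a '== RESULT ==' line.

Walk:
N0 x:[28,71] y:[35,56] z:[19,62] -> hit [35,56], descend [7, 14, 16, 17]
  N7 x:[28,49] y:[38,47] z:[41,58] -> hit [41,47], descend [1, 13]
    N1 x:[36,40] y:[38,47] z:[41,45] -> miss, prune
    N13 x:[28,49] y:[83/2,46] z:[45,58] -> hit [45,46] leaf, test {P3(miss), P4(miss)}
  N14 x:[58,71] y:[75/2,56] z:[42,62] -> miss, prune
  N16 x:[39,59] y:[85/2,93/2] z:[19,33] -> miss, prune
  N17 x:[36,67] y:[35,85/2] z:[24,40] -> hit [36,40], descend [3, 9, 11]
    N3 x:[36,39] y:[73/2,79/2] z:[36,40] -> hit [73/2,39] leaf, test {P19@t=73/2}
    N9 x:[44,55] y:[35,38] z:[33,39] -> miss, prune
    N11 x:[62,67] y:[38,85/2] z:[24,29] -> miss, prune

order=[0, 7, 1, 13, 14, 16, 17, 3, 9, 11]  |boxes|=10  |leaves|=2  hit=P19

== RESULT ==
10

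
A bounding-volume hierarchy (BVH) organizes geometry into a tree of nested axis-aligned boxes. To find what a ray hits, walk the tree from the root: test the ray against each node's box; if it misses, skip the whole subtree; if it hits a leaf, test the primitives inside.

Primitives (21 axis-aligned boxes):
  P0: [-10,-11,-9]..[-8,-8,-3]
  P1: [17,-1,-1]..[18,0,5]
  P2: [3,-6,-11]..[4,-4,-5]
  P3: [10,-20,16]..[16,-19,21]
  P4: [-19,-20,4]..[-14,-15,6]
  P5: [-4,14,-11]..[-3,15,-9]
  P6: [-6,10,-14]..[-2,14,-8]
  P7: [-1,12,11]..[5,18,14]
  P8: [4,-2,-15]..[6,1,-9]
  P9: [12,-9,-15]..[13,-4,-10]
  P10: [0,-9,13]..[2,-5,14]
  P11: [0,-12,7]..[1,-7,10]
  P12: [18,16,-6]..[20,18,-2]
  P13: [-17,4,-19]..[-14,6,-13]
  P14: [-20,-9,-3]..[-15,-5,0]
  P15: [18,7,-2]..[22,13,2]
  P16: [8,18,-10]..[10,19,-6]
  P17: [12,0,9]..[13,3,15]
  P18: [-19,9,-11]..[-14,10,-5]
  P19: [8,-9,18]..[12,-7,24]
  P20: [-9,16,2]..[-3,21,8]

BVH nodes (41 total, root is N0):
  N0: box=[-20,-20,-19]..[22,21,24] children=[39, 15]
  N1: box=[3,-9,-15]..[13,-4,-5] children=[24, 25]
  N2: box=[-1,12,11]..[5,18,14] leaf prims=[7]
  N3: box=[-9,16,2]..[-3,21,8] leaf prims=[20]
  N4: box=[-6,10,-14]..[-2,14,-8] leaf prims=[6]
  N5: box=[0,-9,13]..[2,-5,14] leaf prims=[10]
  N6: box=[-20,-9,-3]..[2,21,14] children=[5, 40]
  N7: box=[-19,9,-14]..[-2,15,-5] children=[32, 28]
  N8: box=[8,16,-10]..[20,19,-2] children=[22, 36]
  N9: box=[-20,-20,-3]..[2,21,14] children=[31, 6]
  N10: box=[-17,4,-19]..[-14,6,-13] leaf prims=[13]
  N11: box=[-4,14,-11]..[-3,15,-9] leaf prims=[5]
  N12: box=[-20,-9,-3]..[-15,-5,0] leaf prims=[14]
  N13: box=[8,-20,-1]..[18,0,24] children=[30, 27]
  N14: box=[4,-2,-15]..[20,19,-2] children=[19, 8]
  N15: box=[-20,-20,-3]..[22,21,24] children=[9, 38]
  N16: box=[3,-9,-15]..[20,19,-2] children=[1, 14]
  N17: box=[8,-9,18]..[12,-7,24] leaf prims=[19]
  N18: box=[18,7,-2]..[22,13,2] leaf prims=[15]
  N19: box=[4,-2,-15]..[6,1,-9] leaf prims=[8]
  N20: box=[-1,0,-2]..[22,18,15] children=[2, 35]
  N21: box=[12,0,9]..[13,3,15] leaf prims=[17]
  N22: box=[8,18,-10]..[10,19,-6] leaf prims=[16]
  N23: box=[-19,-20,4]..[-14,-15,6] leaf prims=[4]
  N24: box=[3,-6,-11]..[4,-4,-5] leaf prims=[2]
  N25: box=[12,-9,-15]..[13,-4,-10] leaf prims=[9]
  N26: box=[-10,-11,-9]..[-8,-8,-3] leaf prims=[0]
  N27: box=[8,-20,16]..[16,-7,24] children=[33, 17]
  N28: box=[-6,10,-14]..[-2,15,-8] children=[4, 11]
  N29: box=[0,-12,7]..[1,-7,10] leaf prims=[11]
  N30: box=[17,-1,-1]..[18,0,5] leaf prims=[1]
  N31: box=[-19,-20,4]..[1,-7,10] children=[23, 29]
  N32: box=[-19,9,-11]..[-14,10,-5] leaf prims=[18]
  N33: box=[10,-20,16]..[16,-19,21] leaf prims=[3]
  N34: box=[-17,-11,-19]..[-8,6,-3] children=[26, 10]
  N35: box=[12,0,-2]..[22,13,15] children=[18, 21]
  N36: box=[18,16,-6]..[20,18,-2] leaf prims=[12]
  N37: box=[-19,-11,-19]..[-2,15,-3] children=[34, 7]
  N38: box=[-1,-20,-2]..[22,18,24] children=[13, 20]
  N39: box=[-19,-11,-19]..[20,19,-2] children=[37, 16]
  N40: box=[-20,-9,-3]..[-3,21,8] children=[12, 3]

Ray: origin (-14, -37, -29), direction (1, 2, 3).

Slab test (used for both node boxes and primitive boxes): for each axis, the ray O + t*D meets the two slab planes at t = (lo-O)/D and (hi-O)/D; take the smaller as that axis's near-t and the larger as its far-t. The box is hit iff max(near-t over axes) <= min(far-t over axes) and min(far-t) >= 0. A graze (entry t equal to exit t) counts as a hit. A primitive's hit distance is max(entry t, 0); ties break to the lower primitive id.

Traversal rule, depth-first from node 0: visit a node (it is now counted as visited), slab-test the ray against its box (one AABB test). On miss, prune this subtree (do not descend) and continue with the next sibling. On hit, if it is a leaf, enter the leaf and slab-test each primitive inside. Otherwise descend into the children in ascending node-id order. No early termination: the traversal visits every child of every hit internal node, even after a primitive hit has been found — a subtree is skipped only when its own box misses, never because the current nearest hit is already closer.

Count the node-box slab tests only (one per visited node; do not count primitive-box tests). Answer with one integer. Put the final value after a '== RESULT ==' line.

Traverse from the root:
N0 x:[-6,36] y:[17/2,29] z:[10/3,53/3] -> hit [17/2,53/3], descend [15, 39]
  N15 x:[-6,36] y:[17/2,29] z:[26/3,53/3] -> hit [26/3,53/3], descend [9, 38]
    N9 x:[-6,16] y:[17/2,29] z:[26/3,43/3] -> hit [26/3,43/3], descend [6, 31]
      N6 x:[-6,16] y:[14,29] z:[26/3,43/3] -> hit [14,43/3], descend [5, 40]
        N5 x:[14,16] y:[14,16] z:[14,43/3] -> hit [14,43/3] leaf, test {P10@t=14}
        N40 x:[-6,11] y:[14,29] z:[26/3,37/3] -> miss, prune
      N31 x:[-5,15] y:[17/2,15] z:[11,13] -> hit [11,13], descend [23, 29]
        N23 x:[-5,0] y:[17/2,11] z:[11,35/3] -> miss, prune
        N29 x:[14,15] y:[25/2,15] z:[12,13] -> miss, prune
    N38 x:[13,36] y:[17/2,55/2] z:[9,53/3] -> hit [13,53/3], descend [13, 20]
      N13 x:[22,32] y:[17/2,37/2] z:[28/3,53/3] -> miss, prune
      N20 x:[13,36] y:[37/2,55/2] z:[9,44/3] -> miss, prune
  N39 x:[-5,34] y:[13,28] z:[10/3,9] -> miss, prune

order=[0, 15, 9, 6, 5, 40, 31, 23, 29, 38, 13, 20, 39]  |boxes|=13  |leaves|=1  hit=P10

== RESULT ==
13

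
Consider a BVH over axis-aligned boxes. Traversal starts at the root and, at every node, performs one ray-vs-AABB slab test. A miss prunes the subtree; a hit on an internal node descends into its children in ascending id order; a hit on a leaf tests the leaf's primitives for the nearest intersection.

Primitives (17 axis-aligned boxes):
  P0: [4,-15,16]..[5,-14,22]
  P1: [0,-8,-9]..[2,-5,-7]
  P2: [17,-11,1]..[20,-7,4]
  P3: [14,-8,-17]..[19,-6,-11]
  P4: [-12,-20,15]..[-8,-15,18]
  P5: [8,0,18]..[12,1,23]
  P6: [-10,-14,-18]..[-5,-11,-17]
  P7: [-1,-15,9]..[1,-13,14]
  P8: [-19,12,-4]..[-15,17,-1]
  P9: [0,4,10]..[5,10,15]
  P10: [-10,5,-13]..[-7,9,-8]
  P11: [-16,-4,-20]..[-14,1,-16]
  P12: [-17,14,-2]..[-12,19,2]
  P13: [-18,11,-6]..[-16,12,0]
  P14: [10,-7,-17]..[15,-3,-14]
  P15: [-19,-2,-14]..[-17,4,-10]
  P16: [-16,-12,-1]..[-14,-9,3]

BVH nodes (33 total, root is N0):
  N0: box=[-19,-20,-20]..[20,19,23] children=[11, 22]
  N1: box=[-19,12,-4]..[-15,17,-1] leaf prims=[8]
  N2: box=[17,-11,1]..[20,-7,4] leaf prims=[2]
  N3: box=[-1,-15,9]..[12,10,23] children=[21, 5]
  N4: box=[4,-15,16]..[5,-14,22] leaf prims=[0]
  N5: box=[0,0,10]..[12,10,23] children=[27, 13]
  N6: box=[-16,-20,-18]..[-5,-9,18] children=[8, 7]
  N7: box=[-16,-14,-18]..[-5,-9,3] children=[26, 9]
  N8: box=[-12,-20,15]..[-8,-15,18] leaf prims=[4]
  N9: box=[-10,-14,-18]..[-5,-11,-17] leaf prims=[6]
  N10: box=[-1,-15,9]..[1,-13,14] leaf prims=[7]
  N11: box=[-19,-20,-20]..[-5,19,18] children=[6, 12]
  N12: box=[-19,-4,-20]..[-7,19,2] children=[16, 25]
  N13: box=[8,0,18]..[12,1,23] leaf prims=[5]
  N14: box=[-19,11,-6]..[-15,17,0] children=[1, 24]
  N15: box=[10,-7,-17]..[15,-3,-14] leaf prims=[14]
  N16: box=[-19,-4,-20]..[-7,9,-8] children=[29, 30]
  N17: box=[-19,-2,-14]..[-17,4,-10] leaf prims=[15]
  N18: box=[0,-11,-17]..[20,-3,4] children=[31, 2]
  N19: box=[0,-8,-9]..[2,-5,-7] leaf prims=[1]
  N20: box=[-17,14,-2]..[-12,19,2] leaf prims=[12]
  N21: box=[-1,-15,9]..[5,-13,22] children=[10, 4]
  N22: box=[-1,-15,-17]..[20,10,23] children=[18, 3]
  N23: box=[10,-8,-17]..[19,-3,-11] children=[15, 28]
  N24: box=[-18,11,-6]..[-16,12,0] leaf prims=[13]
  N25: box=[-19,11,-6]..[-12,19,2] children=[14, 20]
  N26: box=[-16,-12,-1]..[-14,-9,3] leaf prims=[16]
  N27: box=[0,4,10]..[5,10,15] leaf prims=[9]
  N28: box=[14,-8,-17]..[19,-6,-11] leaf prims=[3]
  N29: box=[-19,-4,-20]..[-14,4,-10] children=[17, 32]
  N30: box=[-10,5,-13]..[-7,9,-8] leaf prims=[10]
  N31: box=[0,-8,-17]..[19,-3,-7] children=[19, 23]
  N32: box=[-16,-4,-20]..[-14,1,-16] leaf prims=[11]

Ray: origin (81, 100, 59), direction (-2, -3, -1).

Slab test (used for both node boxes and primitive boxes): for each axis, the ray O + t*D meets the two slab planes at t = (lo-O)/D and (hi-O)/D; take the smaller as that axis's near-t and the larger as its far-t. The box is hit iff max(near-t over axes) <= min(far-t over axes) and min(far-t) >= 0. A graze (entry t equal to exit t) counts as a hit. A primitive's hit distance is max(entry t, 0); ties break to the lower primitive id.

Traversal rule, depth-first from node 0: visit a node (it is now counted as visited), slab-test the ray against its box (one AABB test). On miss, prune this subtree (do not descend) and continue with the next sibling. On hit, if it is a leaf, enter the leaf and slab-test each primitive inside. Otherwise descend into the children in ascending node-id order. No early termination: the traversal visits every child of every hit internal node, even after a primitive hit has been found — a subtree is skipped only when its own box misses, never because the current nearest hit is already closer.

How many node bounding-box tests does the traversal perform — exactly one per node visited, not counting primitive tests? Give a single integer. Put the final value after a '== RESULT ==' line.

Walk:
N0 x:[61/2,50] y:[27,40] z:[36,79] -> hit [36,40], descend [11, 22]
  N11 x:[43,50] y:[27,40] z:[41,79] -> miss, prune
  N22 x:[61/2,41] y:[30,115/3] z:[36,76] -> hit [36,115/3], descend [3, 18]
    N3 x:[69/2,41] y:[30,115/3] z:[36,50] -> hit [36,115/3], descend [5, 21]
      N5 x:[69/2,81/2] y:[30,100/3] z:[36,49] -> miss, prune
      N21 x:[38,41] y:[113/3,115/3] z:[37,50] -> hit [38,115/3], descend [4, 10]
        N4 x:[38,77/2] y:[38,115/3] z:[37,43] -> hit [38,115/3] leaf, test {P0@t=38}
        N10 x:[40,41] y:[113/3,115/3] z:[45,50] -> miss, prune
    N18 x:[61/2,81/2] y:[103/3,37] z:[55,76] -> miss, prune

Summary -> nodes [0, 11, 22, 3, 5, 21, 4, 10, 18]; box-tests=9; leaf-entries=1; first=P0

== RESULT ==
9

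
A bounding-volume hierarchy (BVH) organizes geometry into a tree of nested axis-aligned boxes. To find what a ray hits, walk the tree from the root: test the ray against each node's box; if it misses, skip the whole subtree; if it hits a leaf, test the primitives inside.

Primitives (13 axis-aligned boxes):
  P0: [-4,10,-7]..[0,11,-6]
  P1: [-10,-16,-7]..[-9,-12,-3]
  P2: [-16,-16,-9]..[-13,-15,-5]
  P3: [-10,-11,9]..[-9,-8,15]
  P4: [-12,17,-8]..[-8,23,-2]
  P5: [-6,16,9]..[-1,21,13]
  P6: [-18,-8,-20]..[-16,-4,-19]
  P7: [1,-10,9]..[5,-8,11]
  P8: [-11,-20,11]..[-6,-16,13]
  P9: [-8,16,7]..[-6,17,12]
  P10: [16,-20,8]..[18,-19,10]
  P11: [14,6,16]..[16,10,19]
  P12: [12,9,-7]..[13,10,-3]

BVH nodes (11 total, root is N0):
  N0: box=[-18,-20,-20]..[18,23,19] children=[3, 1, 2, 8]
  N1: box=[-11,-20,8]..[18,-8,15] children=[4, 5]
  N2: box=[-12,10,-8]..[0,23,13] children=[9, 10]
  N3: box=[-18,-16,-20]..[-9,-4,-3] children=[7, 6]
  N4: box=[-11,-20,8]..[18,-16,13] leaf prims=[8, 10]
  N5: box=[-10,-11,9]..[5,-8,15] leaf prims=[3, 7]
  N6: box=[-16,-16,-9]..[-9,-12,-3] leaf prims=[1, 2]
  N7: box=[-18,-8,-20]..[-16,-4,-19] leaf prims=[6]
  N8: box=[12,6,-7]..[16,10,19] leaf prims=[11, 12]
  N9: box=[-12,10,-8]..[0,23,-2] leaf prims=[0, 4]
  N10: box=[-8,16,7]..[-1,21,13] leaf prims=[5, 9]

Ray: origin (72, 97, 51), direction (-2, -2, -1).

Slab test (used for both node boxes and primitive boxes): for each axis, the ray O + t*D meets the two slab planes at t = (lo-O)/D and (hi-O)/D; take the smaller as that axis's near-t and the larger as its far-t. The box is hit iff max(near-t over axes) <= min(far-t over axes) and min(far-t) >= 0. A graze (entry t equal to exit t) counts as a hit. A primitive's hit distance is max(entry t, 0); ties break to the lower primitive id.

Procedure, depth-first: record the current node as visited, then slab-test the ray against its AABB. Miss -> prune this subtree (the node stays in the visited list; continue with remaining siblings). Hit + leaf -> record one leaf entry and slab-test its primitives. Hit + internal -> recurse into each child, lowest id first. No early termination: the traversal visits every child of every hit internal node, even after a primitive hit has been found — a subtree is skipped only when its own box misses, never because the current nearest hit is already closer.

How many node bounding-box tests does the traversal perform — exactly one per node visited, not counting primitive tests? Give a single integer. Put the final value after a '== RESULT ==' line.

Walk:
N0 x:[27,45] y:[37,117/2] z:[32,71] -> hit [37,45], descend [1, 2, 3, 8]
  N1 x:[27,83/2] y:[105/2,117/2] z:[36,43] -> miss, prune
  N2 x:[36,42] y:[37,87/2] z:[38,59] -> hit [38,42], descend [9, 10]
    N9 x:[36,42] y:[37,87/2] z:[53,59] -> miss, prune
    N10 x:[73/2,40] y:[38,81/2] z:[38,44] -> hit [38,40] leaf, test {P5@t=38, P9@t=40}
  N3 x:[81/2,45] y:[101/2,113/2] z:[54,71] -> miss, prune
  N8 x:[28,30] y:[87/2,91/2] z:[32,58] -> miss, prune

7 AABB tests over nodes [0, 1, 2, 9, 10, 3, 8]; 1 leaf entered; closest P5.

== RESULT ==
7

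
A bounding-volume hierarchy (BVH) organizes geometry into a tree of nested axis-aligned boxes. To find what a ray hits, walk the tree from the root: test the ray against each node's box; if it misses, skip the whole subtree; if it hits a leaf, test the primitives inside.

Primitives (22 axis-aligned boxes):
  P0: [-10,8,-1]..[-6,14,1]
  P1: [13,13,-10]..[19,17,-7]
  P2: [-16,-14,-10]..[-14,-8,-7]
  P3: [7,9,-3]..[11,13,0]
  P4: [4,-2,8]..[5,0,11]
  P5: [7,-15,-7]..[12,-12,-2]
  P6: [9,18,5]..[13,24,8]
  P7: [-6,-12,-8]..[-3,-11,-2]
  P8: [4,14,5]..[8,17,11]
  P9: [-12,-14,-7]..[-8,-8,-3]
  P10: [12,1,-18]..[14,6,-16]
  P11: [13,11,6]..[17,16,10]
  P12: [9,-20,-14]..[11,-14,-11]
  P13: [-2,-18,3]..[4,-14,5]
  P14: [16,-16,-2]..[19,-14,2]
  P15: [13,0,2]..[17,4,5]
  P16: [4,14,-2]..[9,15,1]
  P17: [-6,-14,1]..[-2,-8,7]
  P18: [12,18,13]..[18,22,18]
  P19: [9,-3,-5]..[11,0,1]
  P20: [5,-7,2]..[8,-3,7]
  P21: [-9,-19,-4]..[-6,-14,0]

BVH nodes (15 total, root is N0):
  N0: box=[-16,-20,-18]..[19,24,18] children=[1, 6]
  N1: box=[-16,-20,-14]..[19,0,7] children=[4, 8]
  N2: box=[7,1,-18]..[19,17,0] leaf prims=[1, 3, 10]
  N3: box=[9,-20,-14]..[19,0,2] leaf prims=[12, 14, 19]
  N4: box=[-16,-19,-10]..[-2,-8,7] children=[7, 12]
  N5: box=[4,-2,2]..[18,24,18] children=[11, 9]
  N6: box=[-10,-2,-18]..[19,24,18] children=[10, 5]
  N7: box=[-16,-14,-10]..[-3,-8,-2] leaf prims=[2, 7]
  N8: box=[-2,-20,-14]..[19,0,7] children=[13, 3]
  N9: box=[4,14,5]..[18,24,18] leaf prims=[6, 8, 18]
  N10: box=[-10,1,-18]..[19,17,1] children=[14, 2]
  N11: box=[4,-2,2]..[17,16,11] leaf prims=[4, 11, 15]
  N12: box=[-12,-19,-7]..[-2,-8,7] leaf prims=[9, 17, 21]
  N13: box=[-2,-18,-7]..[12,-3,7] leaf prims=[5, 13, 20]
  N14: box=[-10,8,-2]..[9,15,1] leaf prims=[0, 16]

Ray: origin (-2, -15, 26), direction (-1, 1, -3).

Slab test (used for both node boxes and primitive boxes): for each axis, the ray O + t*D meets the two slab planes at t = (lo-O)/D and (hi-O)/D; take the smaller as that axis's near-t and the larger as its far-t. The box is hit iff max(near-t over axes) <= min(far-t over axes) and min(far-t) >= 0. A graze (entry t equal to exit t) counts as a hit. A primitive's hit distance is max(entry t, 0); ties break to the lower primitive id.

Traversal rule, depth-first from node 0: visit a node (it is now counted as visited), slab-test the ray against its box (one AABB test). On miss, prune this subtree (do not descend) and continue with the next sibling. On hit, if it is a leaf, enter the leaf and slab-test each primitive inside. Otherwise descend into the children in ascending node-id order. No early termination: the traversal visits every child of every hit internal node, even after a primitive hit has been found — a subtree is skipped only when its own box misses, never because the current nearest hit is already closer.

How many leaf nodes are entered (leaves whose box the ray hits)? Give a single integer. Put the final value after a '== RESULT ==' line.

Walk:
N0 x:[-21,14] y:[-5,39] z:[8/3,44/3] -> hit [8/3,14], descend [1, 6]
  N1 x:[-21,14] y:[-5,15] z:[19/3,40/3] -> hit [19/3,40/3], descend [4, 8]
    N4 x:[0,14] y:[-4,7] z:[19/3,12] -> hit [19/3,7], descend [7, 12]
      N7 x:[1,14] y:[1,7] z:[28/3,12] -> miss, prune
      N12 x:[0,10] y:[-4,7] z:[19/3,11] -> hit [19/3,7] leaf, test {P9(miss), P17(miss), P21(miss)}
    N8 x:[-21,0] y:[-5,15] z:[19/3,40/3] -> miss, prune
  N6 x:[-21,8] y:[13,39] z:[8/3,44/3] -> miss, prune

7 AABB tests over nodes [0, 1, 4, 7, 12, 8, 6]; 1 leaf entered; closest miss.

== RESULT ==
1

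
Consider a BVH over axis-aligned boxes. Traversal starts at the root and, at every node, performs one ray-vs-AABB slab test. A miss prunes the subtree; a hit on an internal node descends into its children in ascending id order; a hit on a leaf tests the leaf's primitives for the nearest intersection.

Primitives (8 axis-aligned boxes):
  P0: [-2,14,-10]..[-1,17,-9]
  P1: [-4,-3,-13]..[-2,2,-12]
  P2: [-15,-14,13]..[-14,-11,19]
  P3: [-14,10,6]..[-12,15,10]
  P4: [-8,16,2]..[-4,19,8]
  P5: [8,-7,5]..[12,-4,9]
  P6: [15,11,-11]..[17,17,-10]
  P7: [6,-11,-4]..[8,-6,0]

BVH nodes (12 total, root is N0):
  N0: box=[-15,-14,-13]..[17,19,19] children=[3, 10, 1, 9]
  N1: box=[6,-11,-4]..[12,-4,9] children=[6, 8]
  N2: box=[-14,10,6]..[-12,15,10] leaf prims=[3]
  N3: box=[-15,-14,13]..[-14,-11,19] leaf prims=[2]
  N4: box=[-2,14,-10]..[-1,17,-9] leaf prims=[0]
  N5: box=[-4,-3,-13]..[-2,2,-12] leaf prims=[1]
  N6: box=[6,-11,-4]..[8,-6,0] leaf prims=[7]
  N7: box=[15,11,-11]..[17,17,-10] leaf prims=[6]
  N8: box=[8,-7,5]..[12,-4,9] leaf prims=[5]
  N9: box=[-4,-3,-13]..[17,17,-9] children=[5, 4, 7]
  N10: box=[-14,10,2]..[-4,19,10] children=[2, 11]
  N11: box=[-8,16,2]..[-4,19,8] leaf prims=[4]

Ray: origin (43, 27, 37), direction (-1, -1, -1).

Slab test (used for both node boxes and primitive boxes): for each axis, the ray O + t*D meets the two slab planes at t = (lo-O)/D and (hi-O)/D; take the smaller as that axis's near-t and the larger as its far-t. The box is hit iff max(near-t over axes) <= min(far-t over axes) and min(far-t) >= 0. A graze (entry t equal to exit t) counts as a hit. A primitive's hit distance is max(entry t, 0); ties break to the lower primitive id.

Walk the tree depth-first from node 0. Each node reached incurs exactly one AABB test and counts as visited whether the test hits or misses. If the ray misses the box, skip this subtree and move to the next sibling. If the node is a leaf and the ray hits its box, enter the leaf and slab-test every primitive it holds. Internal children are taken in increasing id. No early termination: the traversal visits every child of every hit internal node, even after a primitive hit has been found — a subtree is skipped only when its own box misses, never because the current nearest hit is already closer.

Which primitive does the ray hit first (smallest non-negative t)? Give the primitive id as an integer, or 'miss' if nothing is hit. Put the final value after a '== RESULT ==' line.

Walk:
N0 x:[26,58] y:[8,41] z:[18,50] -> hit [26,41], descend [1, 3, 9, 10]
  N1 x:[31,37] y:[31,38] z:[28,41] -> hit [31,37], descend [6, 8]
    N6 x:[35,37] y:[33,38] z:[37,41] -> hit [37,37] leaf, test {P7@t=37}
    N8 x:[31,35] y:[31,34] z:[28,32] -> hit [31,32] leaf, test {P5@t=31}
  N3 x:[57,58] y:[38,41] z:[18,24] -> miss, prune
  N9 x:[26,47] y:[10,30] z:[46,50] -> miss, prune
  N10 x:[47,57] y:[8,17] z:[27,35] -> miss, prune

Summary -> nodes [0, 1, 6, 8, 3, 9, 10]; box-tests=7; leaf-entries=2; first=P5

== RESULT ==
5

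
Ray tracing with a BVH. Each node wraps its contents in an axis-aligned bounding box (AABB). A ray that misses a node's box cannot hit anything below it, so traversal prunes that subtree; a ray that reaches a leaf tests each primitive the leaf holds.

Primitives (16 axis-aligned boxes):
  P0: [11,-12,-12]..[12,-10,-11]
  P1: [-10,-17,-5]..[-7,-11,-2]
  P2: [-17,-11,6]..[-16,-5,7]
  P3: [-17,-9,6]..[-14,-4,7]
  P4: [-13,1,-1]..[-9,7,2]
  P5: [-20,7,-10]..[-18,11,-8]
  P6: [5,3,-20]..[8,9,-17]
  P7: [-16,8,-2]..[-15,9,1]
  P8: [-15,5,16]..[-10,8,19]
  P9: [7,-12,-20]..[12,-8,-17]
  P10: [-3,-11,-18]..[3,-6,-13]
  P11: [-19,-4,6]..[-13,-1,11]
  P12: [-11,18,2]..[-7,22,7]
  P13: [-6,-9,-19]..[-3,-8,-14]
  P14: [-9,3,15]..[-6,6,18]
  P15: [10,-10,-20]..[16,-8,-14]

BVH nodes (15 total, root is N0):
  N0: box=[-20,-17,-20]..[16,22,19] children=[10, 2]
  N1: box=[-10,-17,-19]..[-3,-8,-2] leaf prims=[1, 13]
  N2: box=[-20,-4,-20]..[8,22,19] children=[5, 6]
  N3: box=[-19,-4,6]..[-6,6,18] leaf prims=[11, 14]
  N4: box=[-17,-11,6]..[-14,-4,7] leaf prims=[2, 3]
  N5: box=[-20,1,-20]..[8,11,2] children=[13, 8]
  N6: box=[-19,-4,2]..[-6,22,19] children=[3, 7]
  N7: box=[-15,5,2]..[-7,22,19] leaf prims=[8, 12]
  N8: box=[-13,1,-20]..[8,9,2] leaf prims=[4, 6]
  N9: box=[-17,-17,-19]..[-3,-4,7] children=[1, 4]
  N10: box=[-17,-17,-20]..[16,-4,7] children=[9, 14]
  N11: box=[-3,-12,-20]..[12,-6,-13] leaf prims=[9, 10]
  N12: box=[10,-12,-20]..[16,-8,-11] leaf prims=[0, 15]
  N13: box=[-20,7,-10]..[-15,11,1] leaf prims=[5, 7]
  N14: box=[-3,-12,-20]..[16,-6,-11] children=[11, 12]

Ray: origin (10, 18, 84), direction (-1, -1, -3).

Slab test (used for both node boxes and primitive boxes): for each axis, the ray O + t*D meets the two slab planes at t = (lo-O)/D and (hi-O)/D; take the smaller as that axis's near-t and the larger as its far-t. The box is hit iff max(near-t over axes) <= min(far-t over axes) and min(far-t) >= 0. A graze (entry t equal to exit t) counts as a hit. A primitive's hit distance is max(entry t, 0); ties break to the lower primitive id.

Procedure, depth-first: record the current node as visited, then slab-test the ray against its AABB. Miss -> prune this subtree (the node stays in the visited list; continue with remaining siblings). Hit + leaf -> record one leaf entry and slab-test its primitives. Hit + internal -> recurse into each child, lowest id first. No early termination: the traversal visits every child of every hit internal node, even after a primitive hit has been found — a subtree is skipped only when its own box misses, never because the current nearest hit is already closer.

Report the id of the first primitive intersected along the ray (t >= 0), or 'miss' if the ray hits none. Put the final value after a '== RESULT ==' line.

Traverse from the root:
N0 x:[-6,30] y:[-4,35] z:[65/3,104/3] -> hit [65/3,30], descend [2, 10]
  N2 x:[2,30] y:[-4,22] z:[65/3,104/3] -> hit [65/3,22], descend [5, 6]
    N5 x:[2,30] y:[7,17] z:[82/3,104/3] -> miss, prune
    N6 x:[16,29] y:[-4,22] z:[65/3,82/3] -> hit [65/3,22], descend [3, 7]
      N3 x:[16,29] y:[12,22] z:[22,26] -> hit [22,22] leaf, test {P11(miss), P14(miss)}
      N7 x:[17,25] y:[-4,13] z:[65/3,82/3] -> miss, prune
  N10 x:[-6,27] y:[22,35] z:[77/3,104/3] -> hit [77/3,27], descend [9, 14]
    N9 x:[13,27] y:[22,35] z:[77/3,103/3] -> hit [77/3,27], descend [1, 4]
      N1 x:[13,20] y:[26,35] z:[86/3,103/3] -> miss, prune
      N4 x:[24,27] y:[22,29] z:[77/3,26] -> hit [77/3,26] leaf, test {P2@t=26, P3@t=77/3}
    N14 x:[-6,13] y:[24,30] z:[95/3,104/3] -> miss, prune

order=[0, 2, 5, 6, 3, 7, 10, 9, 1, 4, 14]  |boxes|=11  |leaves|=2  hit=P3

== RESULT ==
3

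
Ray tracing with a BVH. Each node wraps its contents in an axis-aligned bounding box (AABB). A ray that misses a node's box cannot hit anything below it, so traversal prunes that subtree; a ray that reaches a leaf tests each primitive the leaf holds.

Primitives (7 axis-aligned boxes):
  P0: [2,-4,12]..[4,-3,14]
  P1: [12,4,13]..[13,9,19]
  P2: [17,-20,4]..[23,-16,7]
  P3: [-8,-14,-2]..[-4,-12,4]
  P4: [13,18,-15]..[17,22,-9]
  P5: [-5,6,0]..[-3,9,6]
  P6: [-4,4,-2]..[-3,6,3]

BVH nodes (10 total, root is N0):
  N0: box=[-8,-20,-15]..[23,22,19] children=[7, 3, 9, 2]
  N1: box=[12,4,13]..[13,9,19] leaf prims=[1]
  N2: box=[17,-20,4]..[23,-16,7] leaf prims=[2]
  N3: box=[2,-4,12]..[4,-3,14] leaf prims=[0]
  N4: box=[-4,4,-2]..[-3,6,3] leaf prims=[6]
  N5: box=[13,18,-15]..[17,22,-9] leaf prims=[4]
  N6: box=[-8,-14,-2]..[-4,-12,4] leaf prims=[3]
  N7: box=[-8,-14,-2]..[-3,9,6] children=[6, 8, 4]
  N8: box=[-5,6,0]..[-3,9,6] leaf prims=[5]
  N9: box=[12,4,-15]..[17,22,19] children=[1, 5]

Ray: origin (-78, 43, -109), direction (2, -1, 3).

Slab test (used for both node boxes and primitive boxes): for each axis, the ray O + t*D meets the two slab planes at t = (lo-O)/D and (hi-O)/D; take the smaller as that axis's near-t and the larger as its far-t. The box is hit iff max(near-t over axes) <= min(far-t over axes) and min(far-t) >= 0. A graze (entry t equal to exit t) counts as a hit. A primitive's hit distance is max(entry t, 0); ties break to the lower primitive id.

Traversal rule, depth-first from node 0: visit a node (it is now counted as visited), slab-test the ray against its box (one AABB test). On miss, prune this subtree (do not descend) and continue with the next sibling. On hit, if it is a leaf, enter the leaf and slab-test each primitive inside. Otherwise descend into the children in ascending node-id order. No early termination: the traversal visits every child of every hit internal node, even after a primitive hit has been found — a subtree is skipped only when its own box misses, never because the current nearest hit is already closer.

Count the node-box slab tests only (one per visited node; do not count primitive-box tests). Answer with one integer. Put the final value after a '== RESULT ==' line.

Walk:
N0 x:[35,101/2] y:[21,63] z:[94/3,128/3] -> hit [35,128/3], descend [2, 3, 7, 9]
  N2 x:[95/2,101/2] y:[59,63] z:[113/3,116/3] -> miss, prune
  N3 x:[40,41] y:[46,47] z:[121/3,41] -> miss, prune
  N7 x:[35,75/2] y:[34,57] z:[107/3,115/3] -> hit [107/3,75/2], descend [4, 6, 8]
    N4 x:[37,75/2] y:[37,39] z:[107/3,112/3] -> hit [37,112/3] leaf, test {P6@t=37}
    N6 x:[35,37] y:[55,57] z:[107/3,113/3] -> miss, prune
    N8 x:[73/2,75/2] y:[34,37] z:[109/3,115/3] -> hit [73/2,37] leaf, test {P5@t=73/2}
  N9 x:[45,95/2] y:[21,39] z:[94/3,128/3] -> miss, prune

Visited [0, 2, 3, 7, 4, 6, 8, 9]. Tests: 8 box, 2 leaf. Nearest: P5.

== RESULT ==
8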